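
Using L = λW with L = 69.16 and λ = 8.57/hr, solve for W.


Little's law: L = λW → W = L / λ
= 69.16 / 8.57
= 8.07 hours


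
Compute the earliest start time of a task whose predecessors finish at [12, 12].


ES = max of all predecessor completion times
Predecessors: [12, 12]
ES = max(12, 12)
= 12


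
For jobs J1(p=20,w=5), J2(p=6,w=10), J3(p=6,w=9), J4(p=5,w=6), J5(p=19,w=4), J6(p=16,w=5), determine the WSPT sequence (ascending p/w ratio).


WSPT (Smith's rule): sort by p/w ascending
  J2: p/w = 6/10 = 0.600
  J3: p/w = 6/9 = 0.667
  J4: p/w = 5/6 = 0.833
  J6: p/w = 16/5 = 3.200
  J1: p/w = 20/5 = 4.000
  J5: p/w = 19/4 = 4.750
Order: J2 → J3 → J4 → J6 → J1 → J5


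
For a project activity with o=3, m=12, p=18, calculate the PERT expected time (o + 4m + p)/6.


te = (o + 4m + p) / 6
= (3 + 4×12 + 18) / 6
= (3 + 48 + 18) / 6
= 69 / 6
= 11.50


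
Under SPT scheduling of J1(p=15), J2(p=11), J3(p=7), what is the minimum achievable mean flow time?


SPT order: J3 → J2 → J1
Completion times:
  J3: C=7
  J2: C=18
  J1: C=33
Sum = 58, n = 3
Mean flow = 58/3
= 19.33


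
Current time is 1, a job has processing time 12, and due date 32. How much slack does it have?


Slack = due - current_time - processing
= 32 - 1 - 12
= 19


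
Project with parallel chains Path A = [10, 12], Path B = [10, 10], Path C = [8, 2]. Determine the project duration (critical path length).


Path A: 10 + 12 = 22
Path B: 10 + 10 = 20
Path C: 8 + 2 = 10
Critical path = longest = max(22, 20, 10)
= 22 (Path A)


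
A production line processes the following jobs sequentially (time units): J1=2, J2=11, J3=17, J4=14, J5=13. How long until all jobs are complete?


Sequential makespan: sum all processing times
= 2 + 11 + 17 + 14 + 13
= 57 time units


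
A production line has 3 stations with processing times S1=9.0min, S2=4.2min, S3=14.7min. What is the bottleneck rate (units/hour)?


Bottleneck = longest station time
Station times: [9.0, 4.2, 14.7]
Max = 14.7 min
Rate = 60 / 14.7
= 4.08 units/hour (bottleneck: 14.7min)


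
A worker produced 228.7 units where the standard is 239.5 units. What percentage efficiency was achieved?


Efficiency = (actual / standard) × 100
= (228.7 / 239.5) × 100
= 95.5%


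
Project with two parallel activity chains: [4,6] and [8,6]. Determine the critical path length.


Path A: 4 + 6 = 10
Path B: 8 + 6 = 14
Critical path = longest = max(10, 14)
= 14 (Path B)


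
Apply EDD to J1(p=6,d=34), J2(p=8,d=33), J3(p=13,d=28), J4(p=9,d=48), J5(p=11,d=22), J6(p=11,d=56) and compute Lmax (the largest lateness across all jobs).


EDD order: J5 → J3 → J2 → J1 → J4 → J6
Completion and lateness:
  J5: C=11, d=22, L=11-22=-11
  J3: C=24, d=28, L=24-28=-4
  J2: C=32, d=33, L=32-33=-1
  J1: C=38, d=34, L=38-34=4
  J4: C=47, d=48, L=47-48=-1
  J6: C=58, d=56, L=58-56=2
Lmax = max(-11, -4, -1, 4, -1, 2)
= 4


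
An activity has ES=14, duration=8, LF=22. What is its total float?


EF = ES + duration = 14 + 8 = 22
LS = LF - duration = 22 - 8 = 14
Total Float = LF - EF = 22 - 22
(or LS - ES = 14 - 14)
= 0


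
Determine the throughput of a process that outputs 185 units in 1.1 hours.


Throughput = units / time
= 185 / 1.1
= 168.2 units/hour


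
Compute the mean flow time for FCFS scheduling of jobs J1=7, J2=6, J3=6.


Completion times:
  J1: completes at 7
  J2: completes at 13
  J3: completes at 19
Sum = 39
Average = 39/3
= 13.00


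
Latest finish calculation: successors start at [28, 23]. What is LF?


LF = min of all successor start times
Successors start at: [28, 23]
LF = min(28, 23)
= 23


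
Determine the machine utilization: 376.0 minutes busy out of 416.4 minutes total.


Utilization = busy / total × 100
= 376.0 / 416.4 × 100
= 90.3%


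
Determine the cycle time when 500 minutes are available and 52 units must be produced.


Cycle time = available time / demand
= 500 / 52
= 9.62 min/unit


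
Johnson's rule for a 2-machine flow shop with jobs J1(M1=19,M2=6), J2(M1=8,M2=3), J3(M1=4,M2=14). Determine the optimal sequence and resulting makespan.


Johnson's rule:
Group 1 (M1≤M2, sort by M1): ['J3']
Group 2 (M1>M2, sort desc M2): ['J1', 'J2']
Sequence: J3 → J1 → J2
Makespan calculation:
  J3: M1 done=4, M2 done=18
  J1: M1 done=23, M2 done=29
  J2: M1 done=31, M2 done=34
= Sequence: J3 → J1 → J2, Makespan: 34


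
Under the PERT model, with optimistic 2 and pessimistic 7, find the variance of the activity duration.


σ² = ((p - o) / 6)² = (p - o)² / 36
= (7 - 2)² / 36
= 5² / 36
= 25 / 36
= 0.6944


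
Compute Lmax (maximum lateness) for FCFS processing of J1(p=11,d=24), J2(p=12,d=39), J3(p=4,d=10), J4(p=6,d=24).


Lateness per job (L = C - d):
  J1: C=11, d=24, L=-13
  J2: C=23, d=39, L=-16
  J3: C=27, d=10, L=17
  J4: C=33, d=24, L=9
Lmax = max(-13, -16, 17, 9)
= 17


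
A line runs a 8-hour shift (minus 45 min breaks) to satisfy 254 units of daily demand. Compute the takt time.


Available = 8×60 - 45 = 435 min
Takt time = 435 / 254
= 1.71 min/unit


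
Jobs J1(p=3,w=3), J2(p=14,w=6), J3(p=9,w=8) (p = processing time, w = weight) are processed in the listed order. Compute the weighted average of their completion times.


Completion times:
  J1: C=3, w×C=3×3=9
  J2: C=17, w×C=6×17=102
  J3: C=26, w×C=8×26=208
Sum w×C = 319
Sum w = 17
Weighted avg = 319/17
= 18.76


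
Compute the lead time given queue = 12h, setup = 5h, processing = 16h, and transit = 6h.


Lead time = queue + setup + processing + transit
= 12 + 5 + 16 + 6
= 39 hours


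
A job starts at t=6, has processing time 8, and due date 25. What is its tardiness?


Completion = start + processing = 6 + 8 = 14
Tardiness = max(0, C - d) = max(0, 14 - 25)
= max(0, -11)
= 0


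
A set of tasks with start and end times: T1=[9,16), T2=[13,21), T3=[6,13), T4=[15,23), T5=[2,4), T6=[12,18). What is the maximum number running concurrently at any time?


Check each time point for overlaps:
  t=15: 4 tasks active (T1, T2, T4, T6)
Max concurrent = 4


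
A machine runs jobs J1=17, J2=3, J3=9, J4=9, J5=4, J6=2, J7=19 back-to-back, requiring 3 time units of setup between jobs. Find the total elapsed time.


Makespan = Σ processing + (n-1) × setup
= (17 + 3 + 9 + 9 + 4 + 2 + 19) + (7-1)×3
= 63 + 18
= 81 time units


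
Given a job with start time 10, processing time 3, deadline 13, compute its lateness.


Completion = 10 + 3 = 13
Lateness = C - d = 13 - 13
= 0


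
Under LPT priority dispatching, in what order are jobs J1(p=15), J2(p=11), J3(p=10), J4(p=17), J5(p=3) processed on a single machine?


LPT: sort by longest processing time first
  J4: p=17
  J1: p=15
  J2: p=11
  J3: p=10
  J5: p=3
Order: J4 → J1 → J2 → J3 → J5


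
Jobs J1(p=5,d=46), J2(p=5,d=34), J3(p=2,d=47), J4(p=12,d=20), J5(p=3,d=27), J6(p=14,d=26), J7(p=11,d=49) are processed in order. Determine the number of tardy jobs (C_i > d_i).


Completion vs due date:
  J1: C=5, d=46 → on time
  J2: C=10, d=34 → on time
  J3: C=12, d=47 → on time
  J4: C=24, d=20 → TARDY
  J5: C=27, d=27 → on time
  J6: C=41, d=26 → TARDY
  J7: C=52, d=49 → TARDY
Tardy jobs: J4, J6, J7
Count = 3


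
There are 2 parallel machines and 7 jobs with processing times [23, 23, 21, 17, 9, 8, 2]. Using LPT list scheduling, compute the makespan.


Jobs (LPT sorted): [23, 23, 21, 17, 9, 8, 2]
Machines: 2
  J=23 → Machine 1 (load: 0+23=23)
  J=23 → Machine 2 (load: 0+23=23)
  J=21 → Machine 1 (load: 23+21=44)
  J=17 → Machine 2 (load: 23+17=40)
  J=9 → Machine 2 (load: 40+9=49)
  J=8 → Machine 1 (load: 44+8=52)
  J=2 → Machine 2 (load: 49+2=51)
Machine loads: [52, 51]
Makespan = max = 52 time units


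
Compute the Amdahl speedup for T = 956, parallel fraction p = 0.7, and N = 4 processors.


Amdahl's law: T_p = T × ((1-p) + p/N)
= 956 × ((1-0.7) + 0.7/4)
= 956 × (0.30 + 0.1750)
= 956 × 0.4750
= 454.10
Speedup = 956/454.10
= 2.11×


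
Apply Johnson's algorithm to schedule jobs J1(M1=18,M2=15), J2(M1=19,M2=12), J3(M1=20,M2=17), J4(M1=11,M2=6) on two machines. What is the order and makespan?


Johnson's rule:
Group 1 (M1≤M2, sort by M1): []
Group 2 (M1>M2, sort desc M2): ['J3', 'J1', 'J2', 'J4']
Sequence: J3 → J1 → J2 → J4
Makespan calculation:
  J3: M1 done=20, M2 done=37
  J1: M1 done=38, M2 done=53
  J2: M1 done=57, M2 done=69
  J4: M1 done=68, M2 done=75
= Sequence: J3 → J1 → J2 → J4, Makespan: 75


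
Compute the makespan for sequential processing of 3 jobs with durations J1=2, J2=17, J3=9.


Sequential makespan: sum all processing times
= 2 + 17 + 9
= 28 time units


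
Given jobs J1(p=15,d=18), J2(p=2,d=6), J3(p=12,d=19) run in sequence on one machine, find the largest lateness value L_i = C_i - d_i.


Lateness per job (L = C - d):
  J1: C=15, d=18, L=-3
  J2: C=17, d=6, L=11
  J3: C=29, d=19, L=10
Lmax = max(-3, 11, 10)
= 11


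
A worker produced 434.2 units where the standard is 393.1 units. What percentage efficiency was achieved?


Efficiency = (actual / standard) × 100
= (434.2 / 393.1) × 100
= 110.5%


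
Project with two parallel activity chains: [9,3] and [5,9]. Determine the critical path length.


Path A: 9 + 3 = 12
Path B: 5 + 9 = 14
Critical path = longest = max(12, 14)
= 14 (Path B)


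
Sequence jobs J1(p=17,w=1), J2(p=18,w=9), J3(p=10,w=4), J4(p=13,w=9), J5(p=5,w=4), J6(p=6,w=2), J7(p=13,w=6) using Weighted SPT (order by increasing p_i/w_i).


WSPT (Smith's rule): sort by p/w ascending
  J5: p/w = 5/4 = 1.250
  J4: p/w = 13/9 = 1.444
  J2: p/w = 18/9 = 2.000
  J7: p/w = 13/6 = 2.167
  J3: p/w = 10/4 = 2.500
  J6: p/w = 6/2 = 3.000
  J1: p/w = 17/1 = 17.000
Order: J5 → J4 → J2 → J7 → J3 → J6 → J1


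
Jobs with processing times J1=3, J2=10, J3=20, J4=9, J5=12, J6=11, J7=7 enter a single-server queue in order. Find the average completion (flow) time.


Completion times:
  J1: completes at 3
  J2: completes at 13
  J3: completes at 33
  J4: completes at 42
  J5: completes at 54
  J6: completes at 65
  J7: completes at 72
Sum = 282
Average = 282/7
= 40.29


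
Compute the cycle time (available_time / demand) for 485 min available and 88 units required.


Cycle time = available time / demand
= 485 / 88
= 5.51 min/unit


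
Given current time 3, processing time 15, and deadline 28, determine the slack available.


Slack = due - current_time - processing
= 28 - 3 - 15
= 10


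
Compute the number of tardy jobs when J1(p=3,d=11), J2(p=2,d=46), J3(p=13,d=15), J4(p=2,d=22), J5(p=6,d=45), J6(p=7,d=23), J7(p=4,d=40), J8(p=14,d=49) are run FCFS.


Completion vs due date:
  J1: C=3, d=11 → on time
  J2: C=5, d=46 → on time
  J3: C=18, d=15 → TARDY
  J4: C=20, d=22 → on time
  J5: C=26, d=45 → on time
  J6: C=33, d=23 → TARDY
  J7: C=37, d=40 → on time
  J8: C=51, d=49 → TARDY
Tardy jobs: J3, J6, J8
Count = 3


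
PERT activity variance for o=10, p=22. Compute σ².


σ² = ((p - o) / 6)² = (p - o)² / 36
= (22 - 10)² / 36
= 12² / 36
= 144 / 36
= 4.0000


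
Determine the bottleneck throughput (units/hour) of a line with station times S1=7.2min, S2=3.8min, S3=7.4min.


Bottleneck = longest station time
Station times: [7.2, 3.8, 7.4]
Max = 7.4 min
Rate = 60 / 7.4
= 8.11 units/hour (bottleneck: 7.4min)


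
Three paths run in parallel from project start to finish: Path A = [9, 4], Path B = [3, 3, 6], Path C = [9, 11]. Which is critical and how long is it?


Path A: 9 + 4 = 13
Path B: 3 + 3 + 6 = 12
Path C: 9 + 11 = 20
Critical path = longest = max(13, 12, 20)
= 20 (Path C)


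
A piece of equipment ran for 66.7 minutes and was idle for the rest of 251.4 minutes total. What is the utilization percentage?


Utilization = busy / total × 100
= 66.7 / 251.4 × 100
= 26.5%


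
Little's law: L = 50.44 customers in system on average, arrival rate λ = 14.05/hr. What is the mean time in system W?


Little's law: L = λW → W = L / λ
= 50.44 / 14.05
= 3.59 hours


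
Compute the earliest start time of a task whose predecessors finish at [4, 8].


ES = max of all predecessor completion times
Predecessors: [4, 8]
ES = max(4, 8)
= 8


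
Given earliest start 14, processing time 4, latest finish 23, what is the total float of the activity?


EF = ES + duration = 14 + 4 = 18
LS = LF - duration = 23 - 4 = 19
Total Float = LF - EF = 23 - 18
(or LS - ES = 19 - 14)
= 5


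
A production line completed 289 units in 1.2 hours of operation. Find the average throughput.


Throughput = units / time
= 289 / 1.2
= 240.8 units/hour


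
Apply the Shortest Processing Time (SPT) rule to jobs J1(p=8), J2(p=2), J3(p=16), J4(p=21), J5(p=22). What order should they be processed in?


SPT: sort by shortest processing time
  J2: p=2
  J1: p=8
  J3: p=16
  J4: p=21
  J5: p=22
Order: J2 → J1 → J3 → J4 → J5


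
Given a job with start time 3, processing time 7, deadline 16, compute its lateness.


Completion = 3 + 7 = 10
Lateness = C - d = 10 - 16
= -6


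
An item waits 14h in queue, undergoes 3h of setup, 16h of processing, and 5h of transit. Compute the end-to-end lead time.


Lead time = queue + setup + processing + transit
= 14 + 3 + 16 + 5
= 38 hours


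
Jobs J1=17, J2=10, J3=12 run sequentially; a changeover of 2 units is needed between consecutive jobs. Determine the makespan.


Makespan = Σ processing + (n-1) × setup
= (17 + 10 + 12) + (3-1)×2
= 39 + 4
= 43 time units


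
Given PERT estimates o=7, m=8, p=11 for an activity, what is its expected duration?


te = (o + 4m + p) / 6
= (7 + 4×8 + 11) / 6
= (7 + 32 + 11) / 6
= 50 / 6
= 8.33


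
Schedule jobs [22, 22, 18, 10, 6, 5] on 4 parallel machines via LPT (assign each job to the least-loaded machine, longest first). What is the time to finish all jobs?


Jobs (LPT sorted): [22, 22, 18, 10, 6, 5]
Machines: 4
  J=22 → Machine 1 (load: 0+22=22)
  J=22 → Machine 2 (load: 0+22=22)
  J=18 → Machine 3 (load: 0+18=18)
  J=10 → Machine 4 (load: 0+10=10)
  J=6 → Machine 4 (load: 10+6=16)
  J=5 → Machine 4 (load: 16+5=21)
Machine loads: [22, 22, 18, 21]
Makespan = max = 22 time units


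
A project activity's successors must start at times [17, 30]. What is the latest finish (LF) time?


LF = min of all successor start times
Successors start at: [17, 30]
LF = min(17, 30)
= 17


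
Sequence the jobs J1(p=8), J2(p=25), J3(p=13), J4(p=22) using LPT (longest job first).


LPT: sort by longest processing time first
  J2: p=25
  J4: p=22
  J3: p=13
  J1: p=8
Order: J2 → J4 → J3 → J1


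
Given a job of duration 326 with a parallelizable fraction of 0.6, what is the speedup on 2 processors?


Amdahl's law: T_p = T × ((1-p) + p/N)
= 326 × ((1-0.6) + 0.6/2)
= 326 × (0.40 + 0.3000)
= 326 × 0.7000
= 228.20
Speedup = 326/228.20
= 1.43×


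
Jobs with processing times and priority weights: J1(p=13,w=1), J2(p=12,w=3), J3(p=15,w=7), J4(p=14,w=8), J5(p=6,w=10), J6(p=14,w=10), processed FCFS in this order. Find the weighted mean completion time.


Completion times:
  J1: C=13, w×C=1×13=13
  J2: C=25, w×C=3×25=75
  J3: C=40, w×C=7×40=280
  J4: C=54, w×C=8×54=432
  J5: C=60, w×C=10×60=600
  J6: C=74, w×C=10×74=740
Sum w×C = 2140
Sum w = 39
Weighted avg = 2140/39
= 54.87


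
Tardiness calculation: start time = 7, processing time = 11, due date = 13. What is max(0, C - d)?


Completion = start + processing = 7 + 11 = 18
Tardiness = max(0, C - d) = max(0, 18 - 13)
= max(0, 5)
= 5


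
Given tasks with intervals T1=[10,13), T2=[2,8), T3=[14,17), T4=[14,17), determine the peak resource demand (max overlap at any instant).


Check each time point for overlaps:
  t=14: 2 tasks active (T3, T4)
Max concurrent = 2


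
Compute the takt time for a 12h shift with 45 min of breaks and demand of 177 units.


Available = 12×60 - 45 = 675 min
Takt time = 675 / 177
= 3.81 min/unit


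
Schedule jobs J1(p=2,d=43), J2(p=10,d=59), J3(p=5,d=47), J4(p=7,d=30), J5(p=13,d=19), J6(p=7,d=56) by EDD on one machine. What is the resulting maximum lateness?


EDD order: J5 → J4 → J1 → J3 → J6 → J2
Completion and lateness:
  J5: C=13, d=19, L=13-19=-6
  J4: C=20, d=30, L=20-30=-10
  J1: C=22, d=43, L=22-43=-21
  J3: C=27, d=47, L=27-47=-20
  J6: C=34, d=56, L=34-56=-22
  J2: C=44, d=59, L=44-59=-15
Lmax = max(-6, -10, -21, -20, -22, -15)
= -6


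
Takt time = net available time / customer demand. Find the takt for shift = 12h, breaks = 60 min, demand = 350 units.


Available = 12×60 - 60 = 660 min
Takt time = 660 / 350
= 1.89 min/unit


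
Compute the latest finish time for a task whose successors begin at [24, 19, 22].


LF = min of all successor start times
Successors start at: [24, 19, 22]
LF = min(24, 19, 22)
= 19


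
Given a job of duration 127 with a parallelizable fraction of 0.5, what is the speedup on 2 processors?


Amdahl's law: T_p = T × ((1-p) + p/N)
= 127 × ((1-0.5) + 0.5/2)
= 127 × (0.50 + 0.2500)
= 127 × 0.7500
= 95.25
Speedup = 127/95.25
= 1.33×


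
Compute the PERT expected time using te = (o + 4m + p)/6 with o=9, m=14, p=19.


te = (o + 4m + p) / 6
= (9 + 4×14 + 19) / 6
= (9 + 56 + 19) / 6
= 84 / 6
= 14.00


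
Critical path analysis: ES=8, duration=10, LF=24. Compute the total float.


EF = ES + duration = 8 + 10 = 18
LS = LF - duration = 24 - 10 = 14
Total Float = LF - EF = 24 - 18
(or LS - ES = 14 - 8)
= 6


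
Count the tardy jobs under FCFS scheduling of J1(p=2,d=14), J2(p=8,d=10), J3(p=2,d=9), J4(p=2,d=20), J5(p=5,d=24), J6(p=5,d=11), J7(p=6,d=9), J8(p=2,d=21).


Completion vs due date:
  J1: C=2, d=14 → on time
  J2: C=10, d=10 → on time
  J3: C=12, d=9 → TARDY
  J4: C=14, d=20 → on time
  J5: C=19, d=24 → on time
  J6: C=24, d=11 → TARDY
  J7: C=30, d=9 → TARDY
  J8: C=32, d=21 → TARDY
Tardy jobs: J3, J6, J7, J8
Count = 4


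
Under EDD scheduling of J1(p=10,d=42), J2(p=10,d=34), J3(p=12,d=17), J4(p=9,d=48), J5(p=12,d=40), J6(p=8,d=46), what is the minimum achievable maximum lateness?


EDD order: J3 → J2 → J5 → J1 → J6 → J4
Completion and lateness:
  J3: C=12, d=17, L=12-17=-5
  J2: C=22, d=34, L=22-34=-12
  J5: C=34, d=40, L=34-40=-6
  J1: C=44, d=42, L=44-42=2
  J6: C=52, d=46, L=52-46=6
  J4: C=61, d=48, L=61-48=13
Lmax = max(-5, -12, -6, 2, 6, 13)
= 13


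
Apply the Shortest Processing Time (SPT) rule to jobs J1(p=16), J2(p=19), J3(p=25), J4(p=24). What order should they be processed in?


SPT: sort by shortest processing time
  J1: p=16
  J2: p=19
  J4: p=24
  J3: p=25
Order: J1 → J2 → J4 → J3


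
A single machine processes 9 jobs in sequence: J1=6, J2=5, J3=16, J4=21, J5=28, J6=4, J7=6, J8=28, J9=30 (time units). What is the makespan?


Sequential makespan: sum all processing times
= 6 + 5 + 16 + 21 + 28 + 4 + 6 + 28 + 30
= 144 time units


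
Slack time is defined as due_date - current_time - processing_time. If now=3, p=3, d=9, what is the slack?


Slack = due - current_time - processing
= 9 - 3 - 3
= 3


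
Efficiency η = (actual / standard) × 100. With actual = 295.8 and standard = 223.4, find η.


Efficiency = (actual / standard) × 100
= (295.8 / 223.4) × 100
= 132.4%


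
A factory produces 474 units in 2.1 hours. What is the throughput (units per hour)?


Throughput = units / time
= 474 / 2.1
= 225.7 units/hour


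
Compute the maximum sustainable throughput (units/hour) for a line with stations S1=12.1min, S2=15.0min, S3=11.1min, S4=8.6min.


Bottleneck = longest station time
Station times: [12.1, 15.0, 11.1, 8.6]
Max = 15.0 min
Rate = 60 / 15.0
= 4.00 units/hour (bottleneck: 15.0min)


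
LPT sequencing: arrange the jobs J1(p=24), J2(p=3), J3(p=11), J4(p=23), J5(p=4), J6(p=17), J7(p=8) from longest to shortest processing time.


LPT: sort by longest processing time first
  J1: p=24
  J4: p=23
  J6: p=17
  J3: p=11
  J7: p=8
  J5: p=4
  J2: p=3
Order: J1 → J4 → J6 → J3 → J7 → J5 → J2


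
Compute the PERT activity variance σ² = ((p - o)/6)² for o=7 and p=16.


σ² = ((p - o) / 6)² = (p - o)² / 36
= (16 - 7)² / 36
= 9² / 36
= 81 / 36
= 2.2500


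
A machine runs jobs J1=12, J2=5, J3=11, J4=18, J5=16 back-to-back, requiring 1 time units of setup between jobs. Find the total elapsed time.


Makespan = Σ processing + (n-1) × setup
= (12 + 5 + 11 + 18 + 16) + (5-1)×1
= 62 + 4
= 66 time units


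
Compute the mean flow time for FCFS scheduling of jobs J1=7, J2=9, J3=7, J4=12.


Completion times:
  J1: completes at 7
  J2: completes at 16
  J3: completes at 23
  J4: completes at 35
Sum = 81
Average = 81/4
= 20.25


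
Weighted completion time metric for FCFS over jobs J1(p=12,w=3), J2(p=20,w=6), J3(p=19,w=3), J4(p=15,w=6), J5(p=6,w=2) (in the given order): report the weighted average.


Completion times:
  J1: C=12, w×C=3×12=36
  J2: C=32, w×C=6×32=192
  J3: C=51, w×C=3×51=153
  J4: C=66, w×C=6×66=396
  J5: C=72, w×C=2×72=144
Sum w×C = 921
Sum w = 20
Weighted avg = 921/20
= 46.05


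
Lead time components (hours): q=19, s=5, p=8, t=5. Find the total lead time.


Lead time = queue + setup + processing + transit
= 19 + 5 + 8 + 5
= 37 hours


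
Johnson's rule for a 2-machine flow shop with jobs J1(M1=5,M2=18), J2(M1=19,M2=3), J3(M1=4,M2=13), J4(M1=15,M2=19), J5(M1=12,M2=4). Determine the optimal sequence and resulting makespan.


Johnson's rule:
Group 1 (M1≤M2, sort by M1): ['J3', 'J1', 'J4']
Group 2 (M1>M2, sort desc M2): ['J5', 'J2']
Sequence: J3 → J1 → J4 → J5 → J2
Makespan calculation:
  J3: M1 done=4, M2 done=17
  J1: M1 done=9, M2 done=35
  J4: M1 done=24, M2 done=54
  J5: M1 done=36, M2 done=58
  J2: M1 done=55, M2 done=61
= Sequence: J3 → J1 → J4 → J5 → J2, Makespan: 61


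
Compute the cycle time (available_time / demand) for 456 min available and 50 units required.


Cycle time = available time / demand
= 456 / 50
= 9.12 min/unit


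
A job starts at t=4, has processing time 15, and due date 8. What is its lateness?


Completion = 4 + 15 = 19
Lateness = C - d = 19 - 8
= 11


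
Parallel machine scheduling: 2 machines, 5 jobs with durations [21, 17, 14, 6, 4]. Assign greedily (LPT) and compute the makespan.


Jobs (LPT sorted): [21, 17, 14, 6, 4]
Machines: 2
  J=21 → Machine 1 (load: 0+21=21)
  J=17 → Machine 2 (load: 0+17=17)
  J=14 → Machine 2 (load: 17+14=31)
  J=6 → Machine 1 (load: 21+6=27)
  J=4 → Machine 1 (load: 27+4=31)
Machine loads: [31, 31]
Makespan = max = 31 time units


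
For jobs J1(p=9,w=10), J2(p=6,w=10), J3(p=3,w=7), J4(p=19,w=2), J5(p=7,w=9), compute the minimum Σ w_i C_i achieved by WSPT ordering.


WSPT order (by p/w): J3 → J2 → J5 → J1 → J4
  J3: C=3, w·C=7×3=21
  J2: C=9, w·C=10×9=90
  J5: C=16, w·C=9×16=144
  J1: C=25, w·C=10×25=250
  J4: C=44, w·C=2×44=88
Σ w·C = 593
= 593


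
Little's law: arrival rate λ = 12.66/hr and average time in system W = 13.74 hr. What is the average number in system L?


Little's law: L = λ × W
= 12.66 × 13.74
= 173.95


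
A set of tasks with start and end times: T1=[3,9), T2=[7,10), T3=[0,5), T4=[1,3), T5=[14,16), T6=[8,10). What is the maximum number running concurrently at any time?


Check each time point for overlaps:
  t=8: 3 tasks active (T1, T2, T6)
Max concurrent = 3


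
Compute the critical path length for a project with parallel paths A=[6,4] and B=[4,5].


Path A: 6 + 4 = 10
Path B: 4 + 5 = 9
Critical path = longest = max(10, 9)
= 10 (Path A)


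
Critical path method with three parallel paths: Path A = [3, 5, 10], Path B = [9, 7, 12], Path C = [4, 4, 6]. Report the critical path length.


Path A: 3 + 5 + 10 = 18
Path B: 9 + 7 + 12 = 28
Path C: 4 + 4 + 6 = 14
Critical path = longest = max(18, 28, 14)
= 28 (Path B)


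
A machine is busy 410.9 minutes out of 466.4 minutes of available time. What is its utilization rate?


Utilization = busy / total × 100
= 410.9 / 466.4 × 100
= 88.1%


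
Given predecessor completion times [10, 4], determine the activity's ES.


ES = max of all predecessor completion times
Predecessors: [10, 4]
ES = max(10, 4)
= 10


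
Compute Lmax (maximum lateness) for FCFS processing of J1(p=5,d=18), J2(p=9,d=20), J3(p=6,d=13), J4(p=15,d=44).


Lateness per job (L = C - d):
  J1: C=5, d=18, L=-13
  J2: C=14, d=20, L=-6
  J3: C=20, d=13, L=7
  J4: C=35, d=44, L=-9
Lmax = max(-13, -6, 7, -9)
= 7


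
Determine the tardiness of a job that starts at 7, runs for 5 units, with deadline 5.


Completion = start + processing = 7 + 5 = 12
Tardiness = max(0, C - d) = max(0, 12 - 5)
= max(0, 7)
= 7


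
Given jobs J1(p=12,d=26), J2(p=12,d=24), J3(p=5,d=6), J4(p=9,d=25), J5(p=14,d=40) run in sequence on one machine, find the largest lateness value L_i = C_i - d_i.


Lateness per job (L = C - d):
  J1: C=12, d=26, L=-14
  J2: C=24, d=24, L=0
  J3: C=29, d=6, L=23
  J4: C=38, d=25, L=13
  J5: C=52, d=40, L=12
Lmax = max(-14, 0, 23, 13, 12)
= 23


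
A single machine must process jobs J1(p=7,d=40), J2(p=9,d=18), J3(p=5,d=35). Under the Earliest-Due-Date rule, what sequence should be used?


EDD: sort by earliest due date
  J2: d=18, p=9
  J3: d=35, p=5
  J1: d=40, p=7
Order: J2 → J3 → J1


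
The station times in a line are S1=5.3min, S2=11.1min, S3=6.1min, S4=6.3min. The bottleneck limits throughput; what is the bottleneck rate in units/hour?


Bottleneck = longest station time
Station times: [5.3, 11.1, 6.1, 6.3]
Max = 11.1 min
Rate = 60 / 11.1
= 5.41 units/hour (bottleneck: 11.1min)


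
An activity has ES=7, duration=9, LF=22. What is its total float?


EF = ES + duration = 7 + 9 = 16
LS = LF - duration = 22 - 9 = 13
Total Float = LF - EF = 22 - 16
(or LS - ES = 13 - 7)
= 6


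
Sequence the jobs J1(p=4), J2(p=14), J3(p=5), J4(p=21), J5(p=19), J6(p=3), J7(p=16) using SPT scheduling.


SPT: sort by shortest processing time
  J6: p=3
  J1: p=4
  J3: p=5
  J2: p=14
  J7: p=16
  J5: p=19
  J4: p=21
Order: J6 → J1 → J3 → J2 → J7 → J5 → J4


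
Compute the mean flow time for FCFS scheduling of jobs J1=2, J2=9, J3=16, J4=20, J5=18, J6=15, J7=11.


Completion times:
  J1: completes at 2
  J2: completes at 11
  J3: completes at 27
  J4: completes at 47
  J5: completes at 65
  J6: completes at 80
  J7: completes at 91
Sum = 323
Average = 323/7
= 46.14


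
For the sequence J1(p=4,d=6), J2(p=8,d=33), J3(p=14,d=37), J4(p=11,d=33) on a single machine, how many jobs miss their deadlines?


Completion vs due date:
  J1: C=4, d=6 → on time
  J2: C=12, d=33 → on time
  J3: C=26, d=37 → on time
  J4: C=37, d=33 → TARDY
Tardy jobs: J4
Count = 1


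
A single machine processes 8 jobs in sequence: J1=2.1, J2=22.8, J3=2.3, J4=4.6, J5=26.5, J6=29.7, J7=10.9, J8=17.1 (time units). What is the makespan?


Sequential makespan: sum all processing times
= 2.1 + 22.8 + 2.3 + 4.6 + 26.5 + 29.7 + 10.9 + 17.1
= 116.0 time units


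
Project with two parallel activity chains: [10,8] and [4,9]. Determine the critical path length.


Path A: 10 + 8 = 18
Path B: 4 + 9 = 13
Critical path = longest = max(18, 13)
= 18 (Path A)


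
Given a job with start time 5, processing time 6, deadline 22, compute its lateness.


Completion = 5 + 6 = 11
Lateness = C - d = 11 - 22
= -11


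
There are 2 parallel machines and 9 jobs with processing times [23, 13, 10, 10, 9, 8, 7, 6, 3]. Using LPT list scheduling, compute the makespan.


Jobs (LPT sorted): [23, 13, 10, 10, 9, 8, 7, 6, 3]
Machines: 2
  J=23 → Machine 1 (load: 0+23=23)
  J=13 → Machine 2 (load: 0+13=13)
  J=10 → Machine 2 (load: 13+10=23)
  J=10 → Machine 1 (load: 23+10=33)
  J=9 → Machine 2 (load: 23+9=32)
  J=8 → Machine 2 (load: 32+8=40)
  J=7 → Machine 1 (load: 33+7=40)
  J=6 → Machine 1 (load: 40+6=46)
  J=3 → Machine 2 (load: 40+3=43)
Machine loads: [46, 43]
Makespan = max = 46 time units


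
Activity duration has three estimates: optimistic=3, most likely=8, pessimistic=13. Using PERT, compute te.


te = (o + 4m + p) / 6
= (3 + 4×8 + 13) / 6
= (3 + 32 + 13) / 6
= 48 / 6
= 8.00


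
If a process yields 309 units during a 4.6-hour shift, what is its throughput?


Throughput = units / time
= 309 / 4.6
= 67.2 units/hour


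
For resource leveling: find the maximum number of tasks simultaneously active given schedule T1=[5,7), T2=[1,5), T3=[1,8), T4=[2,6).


Check each time point for overlaps:
  t=2: 3 tasks active (T2, T3, T4)
Max concurrent = 3


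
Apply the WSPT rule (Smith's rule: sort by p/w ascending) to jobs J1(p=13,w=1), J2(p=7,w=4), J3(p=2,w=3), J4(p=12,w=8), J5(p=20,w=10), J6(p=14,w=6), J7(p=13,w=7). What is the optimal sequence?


WSPT (Smith's rule): sort by p/w ascending
  J3: p/w = 2/3 = 0.667
  J4: p/w = 12/8 = 1.500
  J2: p/w = 7/4 = 1.750
  J7: p/w = 13/7 = 1.857
  J5: p/w = 20/10 = 2.000
  J6: p/w = 14/6 = 2.333
  J1: p/w = 13/1 = 13.000
Order: J3 → J4 → J2 → J7 → J5 → J6 → J1


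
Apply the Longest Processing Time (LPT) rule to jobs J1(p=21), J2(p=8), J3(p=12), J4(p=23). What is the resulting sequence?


LPT: sort by longest processing time first
  J4: p=23
  J1: p=21
  J3: p=12
  J2: p=8
Order: J4 → J1 → J3 → J2


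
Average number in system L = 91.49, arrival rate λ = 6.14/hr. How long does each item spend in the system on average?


Little's law: L = λW → W = L / λ
= 91.49 / 6.14
= 14.90 hours


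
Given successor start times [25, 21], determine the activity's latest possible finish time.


LF = min of all successor start times
Successors start at: [25, 21]
LF = min(25, 21)
= 21


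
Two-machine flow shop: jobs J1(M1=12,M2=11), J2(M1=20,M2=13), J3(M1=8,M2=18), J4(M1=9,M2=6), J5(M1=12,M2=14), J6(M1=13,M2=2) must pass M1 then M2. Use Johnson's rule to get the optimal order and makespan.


Johnson's rule:
Group 1 (M1≤M2, sort by M1): ['J3', 'J5']
Group 2 (M1>M2, sort desc M2): ['J2', 'J1', 'J4', 'J6']
Sequence: J3 → J5 → J2 → J1 → J4 → J6
Makespan calculation:
  J3: M1 done=8, M2 done=26
  J5: M1 done=20, M2 done=40
  J2: M1 done=40, M2 done=53
  J1: M1 done=52, M2 done=64
  J4: M1 done=61, M2 done=70
  J6: M1 done=74, M2 done=76
= Sequence: J3 → J5 → J2 → J1 → J4 → J6, Makespan: 76


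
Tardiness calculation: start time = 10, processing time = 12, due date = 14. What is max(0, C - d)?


Completion = start + processing = 10 + 12 = 22
Tardiness = max(0, C - d) = max(0, 22 - 14)
= max(0, 8)
= 8


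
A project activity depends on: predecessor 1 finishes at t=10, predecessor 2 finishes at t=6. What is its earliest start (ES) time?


ES = max of all predecessor completion times
Predecessors: [10, 6]
ES = max(10, 6)
= 10


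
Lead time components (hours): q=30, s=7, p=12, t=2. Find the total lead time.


Lead time = queue + setup + processing + transit
= 30 + 7 + 12 + 2
= 51 hours


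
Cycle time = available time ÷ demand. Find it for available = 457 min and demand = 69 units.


Cycle time = available time / demand
= 457 / 69
= 6.62 min/unit


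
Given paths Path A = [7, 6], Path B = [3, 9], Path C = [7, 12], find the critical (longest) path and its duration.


Path A: 7 + 6 = 13
Path B: 3 + 9 = 12
Path C: 7 + 12 = 19
Critical path = longest = max(13, 12, 19)
= 19 (Path C)


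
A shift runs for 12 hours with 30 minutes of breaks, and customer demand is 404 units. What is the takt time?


Available = 12×60 - 30 = 690 min
Takt time = 690 / 404
= 1.71 min/unit


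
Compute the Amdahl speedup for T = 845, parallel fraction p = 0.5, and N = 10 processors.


Amdahl's law: T_p = T × ((1-p) + p/N)
= 845 × ((1-0.5) + 0.5/10)
= 845 × (0.50 + 0.0500)
= 845 × 0.5500
= 464.75
Speedup = 845/464.75
= 1.82×


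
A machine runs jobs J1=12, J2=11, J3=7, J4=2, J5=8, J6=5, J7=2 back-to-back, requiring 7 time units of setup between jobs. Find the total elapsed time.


Makespan = Σ processing + (n-1) × setup
= (12 + 11 + 7 + 2 + 8 + 5 + 2) + (7-1)×7
= 47 + 42
= 89 time units


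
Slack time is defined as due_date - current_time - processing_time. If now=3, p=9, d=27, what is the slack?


Slack = due - current_time - processing
= 27 - 3 - 9
= 15


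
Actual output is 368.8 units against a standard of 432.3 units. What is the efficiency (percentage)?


Efficiency = (actual / standard) × 100
= (368.8 / 432.3) × 100
= 85.3%


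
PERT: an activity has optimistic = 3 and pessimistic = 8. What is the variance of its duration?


σ² = ((p - o) / 6)² = (p - o)² / 36
= (8 - 3)² / 36
= 5² / 36
= 25 / 36
= 0.6944


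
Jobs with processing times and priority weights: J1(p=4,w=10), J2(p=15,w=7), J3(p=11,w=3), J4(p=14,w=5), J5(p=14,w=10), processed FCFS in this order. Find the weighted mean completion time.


Completion times:
  J1: C=4, w×C=10×4=40
  J2: C=19, w×C=7×19=133
  J3: C=30, w×C=3×30=90
  J4: C=44, w×C=5×44=220
  J5: C=58, w×C=10×58=580
Sum w×C = 1063
Sum w = 35
Weighted avg = 1063/35
= 30.37


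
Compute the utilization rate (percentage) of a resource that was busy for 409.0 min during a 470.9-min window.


Utilization = busy / total × 100
= 409.0 / 470.9 × 100
= 86.9%


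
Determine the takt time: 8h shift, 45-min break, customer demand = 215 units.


Available = 8×60 - 45 = 435 min
Takt time = 435 / 215
= 2.02 min/unit


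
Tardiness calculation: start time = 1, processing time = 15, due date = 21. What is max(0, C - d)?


Completion = start + processing = 1 + 15 = 16
Tardiness = max(0, C - d) = max(0, 16 - 21)
= max(0, -5)
= 0


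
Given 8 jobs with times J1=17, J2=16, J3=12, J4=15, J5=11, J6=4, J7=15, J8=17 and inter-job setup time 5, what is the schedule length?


Makespan = Σ processing + (n-1) × setup
= (17 + 16 + 12 + 15 + 11 + 4 + 15 + 17) + (8-1)×5
= 107 + 35
= 142 time units


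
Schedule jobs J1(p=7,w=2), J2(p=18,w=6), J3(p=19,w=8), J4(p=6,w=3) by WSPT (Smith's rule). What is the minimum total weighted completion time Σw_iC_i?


WSPT order (by p/w): J4 → J3 → J2 → J1
  J4: C=6, w·C=3×6=18
  J3: C=25, w·C=8×25=200
  J2: C=43, w·C=6×43=258
  J1: C=50, w·C=2×50=100
Σ w·C = 576
= 576


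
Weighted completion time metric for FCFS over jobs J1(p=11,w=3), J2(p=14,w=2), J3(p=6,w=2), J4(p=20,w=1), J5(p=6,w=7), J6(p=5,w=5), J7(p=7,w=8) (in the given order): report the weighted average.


Completion times:
  J1: C=11, w×C=3×11=33
  J2: C=25, w×C=2×25=50
  J3: C=31, w×C=2×31=62
  J4: C=51, w×C=1×51=51
  J5: C=57, w×C=7×57=399
  J6: C=62, w×C=5×62=310
  J7: C=69, w×C=8×69=552
Sum w×C = 1457
Sum w = 28
Weighted avg = 1457/28
= 52.04


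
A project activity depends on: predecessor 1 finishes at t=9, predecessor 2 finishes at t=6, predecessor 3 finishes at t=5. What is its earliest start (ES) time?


ES = max of all predecessor completion times
Predecessors: [9, 6, 5]
ES = max(9, 6, 5)
= 9


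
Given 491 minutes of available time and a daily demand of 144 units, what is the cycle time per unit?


Cycle time = available time / demand
= 491 / 144
= 3.41 min/unit


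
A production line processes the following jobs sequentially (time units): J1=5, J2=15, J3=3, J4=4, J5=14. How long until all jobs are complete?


Sequential makespan: sum all processing times
= 5 + 15 + 3 + 4 + 14
= 41 time units


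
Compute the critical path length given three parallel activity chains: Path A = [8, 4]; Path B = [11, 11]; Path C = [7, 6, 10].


Path A: 8 + 4 = 12
Path B: 11 + 11 = 22
Path C: 7 + 6 + 10 = 23
Critical path = longest = max(12, 22, 23)
= 23 (Path C)


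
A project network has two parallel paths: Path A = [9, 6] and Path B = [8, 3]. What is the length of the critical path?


Path A: 9 + 6 = 15
Path B: 8 + 3 = 11
Critical path = longest = max(15, 11)
= 15 (Path A)


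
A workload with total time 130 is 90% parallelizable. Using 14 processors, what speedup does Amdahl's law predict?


Amdahl's law: T_p = T × ((1-p) + p/N)
= 130 × ((1-0.9) + 0.9/14)
= 130 × (0.10 + 0.0643)
= 130 × 0.1643
= 21.36
Speedup = 130/21.36
= 6.09×


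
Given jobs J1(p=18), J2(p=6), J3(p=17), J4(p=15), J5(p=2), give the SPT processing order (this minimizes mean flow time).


SPT: sort by shortest processing time
  J5: p=2
  J2: p=6
  J4: p=15
  J3: p=17
  J1: p=18
Order: J5 → J2 → J4 → J3 → J1


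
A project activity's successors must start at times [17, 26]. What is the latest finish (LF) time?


LF = min of all successor start times
Successors start at: [17, 26]
LF = min(17, 26)
= 17


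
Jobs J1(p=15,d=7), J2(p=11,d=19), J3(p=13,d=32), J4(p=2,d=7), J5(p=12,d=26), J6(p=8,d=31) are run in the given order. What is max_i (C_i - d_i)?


Lateness per job (L = C - d):
  J1: C=15, d=7, L=8
  J2: C=26, d=19, L=7
  J3: C=39, d=32, L=7
  J4: C=41, d=7, L=34
  J5: C=53, d=26, L=27
  J6: C=61, d=31, L=30
Lmax = max(8, 7, 7, 34, 27, 30)
= 34


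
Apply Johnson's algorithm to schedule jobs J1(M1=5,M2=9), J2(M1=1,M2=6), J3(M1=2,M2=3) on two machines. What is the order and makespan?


Johnson's rule:
Group 1 (M1≤M2, sort by M1): ['J2', 'J3', 'J1']
Group 2 (M1>M2, sort desc M2): []
Sequence: J2 → J3 → J1
Makespan calculation:
  J2: M1 done=1, M2 done=7
  J3: M1 done=3, M2 done=10
  J1: M1 done=8, M2 done=19
= Sequence: J2 → J3 → J1, Makespan: 19


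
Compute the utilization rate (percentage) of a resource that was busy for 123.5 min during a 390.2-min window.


Utilization = busy / total × 100
= 123.5 / 390.2 × 100
= 31.7%


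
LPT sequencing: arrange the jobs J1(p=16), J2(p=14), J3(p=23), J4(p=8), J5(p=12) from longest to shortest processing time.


LPT: sort by longest processing time first
  J3: p=23
  J1: p=16
  J2: p=14
  J5: p=12
  J4: p=8
Order: J3 → J1 → J2 → J5 → J4


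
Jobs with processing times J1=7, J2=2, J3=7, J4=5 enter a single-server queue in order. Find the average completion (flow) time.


Completion times:
  J1: completes at 7
  J2: completes at 9
  J3: completes at 16
  J4: completes at 21
Sum = 53
Average = 53/4
= 13.25


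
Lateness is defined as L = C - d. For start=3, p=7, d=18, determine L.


Completion = 3 + 7 = 10
Lateness = C - d = 10 - 18
= -8


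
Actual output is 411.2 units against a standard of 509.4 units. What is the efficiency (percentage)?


Efficiency = (actual / standard) × 100
= (411.2 / 509.4) × 100
= 80.7%


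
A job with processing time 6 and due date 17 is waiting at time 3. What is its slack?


Slack = due - current_time - processing
= 17 - 3 - 6
= 8


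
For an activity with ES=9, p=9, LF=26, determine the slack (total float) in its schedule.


EF = ES + duration = 9 + 9 = 18
LS = LF - duration = 26 - 9 = 17
Total Float = LF - EF = 26 - 18
(or LS - ES = 17 - 9)
= 8


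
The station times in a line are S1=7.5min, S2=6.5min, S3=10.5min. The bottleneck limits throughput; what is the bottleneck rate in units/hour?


Bottleneck = longest station time
Station times: [7.5, 6.5, 10.5]
Max = 10.5 min
Rate = 60 / 10.5
= 5.71 units/hour (bottleneck: 10.5min)


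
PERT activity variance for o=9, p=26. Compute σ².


σ² = ((p - o) / 6)² = (p - o)² / 36
= (26 - 9)² / 36
= 17² / 36
= 289 / 36
= 8.0278


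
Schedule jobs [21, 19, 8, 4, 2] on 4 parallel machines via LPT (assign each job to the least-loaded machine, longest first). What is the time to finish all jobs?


Jobs (LPT sorted): [21, 19, 8, 4, 2]
Machines: 4
  J=21 → Machine 1 (load: 0+21=21)
  J=19 → Machine 2 (load: 0+19=19)
  J=8 → Machine 3 (load: 0+8=8)
  J=4 → Machine 4 (load: 0+4=4)
  J=2 → Machine 4 (load: 4+2=6)
Machine loads: [21, 19, 8, 6]
Makespan = max = 21 time units


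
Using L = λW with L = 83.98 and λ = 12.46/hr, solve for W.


Little's law: L = λW → W = L / λ
= 83.98 / 12.46
= 6.74 hours
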